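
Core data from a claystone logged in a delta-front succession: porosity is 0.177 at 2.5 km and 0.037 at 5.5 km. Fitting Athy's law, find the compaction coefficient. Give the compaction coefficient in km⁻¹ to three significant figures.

Athy: phi(d) = phi₀ e^(−βd) ⇒ phi₁/phi₂ = e^{β(d₂−d₁)} ⇒ β = ln(phi₁/phi₂)/(d₂−d₁)
β = ln(0.177/0.037) / (5.5 − 2.5) = ln(4.784) / 3 = 1.5652 / 3 = 0.5217 km⁻¹

0.522 km⁻¹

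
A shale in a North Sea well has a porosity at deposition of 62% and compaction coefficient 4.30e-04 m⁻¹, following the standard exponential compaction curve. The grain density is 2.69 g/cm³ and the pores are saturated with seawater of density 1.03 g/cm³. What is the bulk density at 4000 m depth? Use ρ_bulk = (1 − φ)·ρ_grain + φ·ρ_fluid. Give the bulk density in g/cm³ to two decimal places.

2.51 g/cm³

Working in km (1 km = 1000 m; c in km⁻¹ = c in m⁻¹ × 1000):
Porosity at depth: phi = 0.62·exp(−0.43×4) = 0.62×0.1791 = 0.1110
Bulk density: ρ_b = (1−phi)ρ_g + phi·ρ_f = 0.8890×2.69 + 0.1110×1.03
       = 2.391 + 0.114 = 2.506 g/cm³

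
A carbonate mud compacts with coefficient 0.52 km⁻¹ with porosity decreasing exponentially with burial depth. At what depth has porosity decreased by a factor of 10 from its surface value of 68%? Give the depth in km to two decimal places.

n/n₀ = 1/10 ⇒ exp(−k·d) = 1/10 ⇒ d = ln(10) / k
d = 2.3026 / 0.52 = 4.428 km

4.43 km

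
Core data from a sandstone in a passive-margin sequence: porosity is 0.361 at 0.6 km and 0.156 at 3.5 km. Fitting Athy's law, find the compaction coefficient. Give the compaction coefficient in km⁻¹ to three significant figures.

0.289 km⁻¹

Athy: n(z) = n₀ e^(−cz) ⇒ n₁/n₂ = e^{c(z₂−z₁)} ⇒ c = ln(n₁/n₂)/(z₂−z₁)
c = ln(0.361/0.156) / (3.5 − 0.6) = ln(2.314) / 2.9 = 0.8390 / 2.9 = 0.2893 km⁻¹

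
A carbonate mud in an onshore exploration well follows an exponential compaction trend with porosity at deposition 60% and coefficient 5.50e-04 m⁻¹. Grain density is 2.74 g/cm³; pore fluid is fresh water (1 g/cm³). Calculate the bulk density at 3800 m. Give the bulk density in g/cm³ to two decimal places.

Working in km (1 km = 1000 m; c in km⁻¹ = c in m⁻¹ × 1000):
Porosity at depth: phi = 0.6·exp(−0.55×3.8) = 0.6×0.1237 = 0.0742
Bulk density: ρ_b = (1−phi)ρ_g + phi·ρ_f = 0.9258×2.74 + 0.0742×1
       = 2.537 + 0.074 = 2.611 g/cm³

2.61 g/cm³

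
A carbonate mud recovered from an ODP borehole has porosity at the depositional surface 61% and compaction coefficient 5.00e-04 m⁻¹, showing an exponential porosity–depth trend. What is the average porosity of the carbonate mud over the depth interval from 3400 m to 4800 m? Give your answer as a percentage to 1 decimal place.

Working in km (1 km = 1000 m; c in km⁻¹ = c in m⁻¹ × 1000):
⟨n⟩ = (1/(Z₂−Z₁)) ∫ n₀ e^(−cZ) dZ = n₀·(e^(−c·Z₁) − e^(−c·Z₂)) / (c·(Z₂−Z₁))
e^(−0.5×3.4) = 0.1827; e^(−0.5×4.8) = 0.0907
⟨n⟩ = 0.61 × (0.1827 − 0.0907) / (0.5 × 1.4) = 0.61 × 0.1314 = 0.0801

8.0%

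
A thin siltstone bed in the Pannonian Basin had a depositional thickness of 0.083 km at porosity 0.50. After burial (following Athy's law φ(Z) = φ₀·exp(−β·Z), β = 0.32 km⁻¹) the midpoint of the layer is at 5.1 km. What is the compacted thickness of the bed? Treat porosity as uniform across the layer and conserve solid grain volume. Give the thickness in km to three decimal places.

0.046 km

Porosity at 5.1 km: φ = 0.5·exp(−0.32×5.1) = 0.0978
Solid-volume conservation: h(1−φ) = h₀(1−φ₀) ⇒ h = h₀·(1−φ₀)/(1−φ)
h = 0.083 × (1 − 0.5)/(1 − 0.0978) = 0.083 × 0.5542 = 0.0460 km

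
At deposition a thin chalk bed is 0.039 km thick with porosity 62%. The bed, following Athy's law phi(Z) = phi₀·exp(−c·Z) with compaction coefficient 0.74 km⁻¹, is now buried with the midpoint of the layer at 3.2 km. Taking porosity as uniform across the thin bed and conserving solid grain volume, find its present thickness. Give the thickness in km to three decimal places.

0.016 km

Porosity at 3.2 km: phi = 0.62·exp(−0.74×3.2) = 0.0581
Solid-volume conservation: h(1−phi) = h₀(1−phi₀) ⇒ h = h₀·(1−phi₀)/(1−phi)
h = 0.039 × (1 − 0.62)/(1 − 0.0581) = 0.039 × 0.4034 = 0.0157 km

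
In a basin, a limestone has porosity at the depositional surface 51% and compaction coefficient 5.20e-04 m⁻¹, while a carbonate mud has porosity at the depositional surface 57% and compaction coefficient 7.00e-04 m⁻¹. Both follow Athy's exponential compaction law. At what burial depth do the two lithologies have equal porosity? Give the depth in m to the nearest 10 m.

Working in km (1 km = 1000 m; k in km⁻¹ = k in m⁻¹ × 1000):
Set n₀ₐ e^(−kₐz) = n₀ᵦ e^(−kᵦz) ⇒ ln(n₀ₐ/n₀ᵦ) = (kₐ − kᵦ)·z
z = ln(0.51/0.57) / (0.52 − 0.7) = -0.1112 / -0.18 = 0.618 km

620 m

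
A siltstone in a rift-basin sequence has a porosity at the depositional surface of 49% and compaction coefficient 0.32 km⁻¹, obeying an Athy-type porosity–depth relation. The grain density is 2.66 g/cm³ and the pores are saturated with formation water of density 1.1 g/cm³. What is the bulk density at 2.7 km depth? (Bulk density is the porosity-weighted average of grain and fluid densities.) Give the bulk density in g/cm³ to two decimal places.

2.34 g/cm³

Porosity at depth: φ = 0.49·exp(−0.32×2.7) = 0.49×0.4215 = 0.2065
Bulk density: ρ_b = (1−φ)ρ_g + φ·ρ_f = 0.7935×2.66 + 0.2065×1.1
       = 2.111 + 0.227 = 2.338 g/cm³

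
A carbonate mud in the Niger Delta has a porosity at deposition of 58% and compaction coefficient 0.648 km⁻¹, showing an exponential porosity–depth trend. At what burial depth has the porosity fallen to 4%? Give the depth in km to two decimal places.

Invert Athy's law: d = ln(φ₀/φ) / β
d = ln(0.58/0.04) / 0.648 = ln(14.5) / 0.648 = 2.6741 / 0.648 = 4.127 km

4.13 km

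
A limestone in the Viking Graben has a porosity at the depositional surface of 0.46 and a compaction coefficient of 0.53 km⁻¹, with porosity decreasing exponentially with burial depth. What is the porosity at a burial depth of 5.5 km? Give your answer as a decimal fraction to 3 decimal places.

phi = phi₀·exp(−β·z) = 0.46 × exp(−0.53 × 5.5) = 0.46 × exp(−2.915)
  = 0.46 × 0.0542 = 0.0249

0.025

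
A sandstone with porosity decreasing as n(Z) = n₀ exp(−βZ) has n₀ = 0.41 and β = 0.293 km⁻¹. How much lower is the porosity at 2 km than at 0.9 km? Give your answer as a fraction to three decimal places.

0.087

n(0.9) = 0.41·e^(−0.293×0.9) = 0.3150
n(2) = 0.41·e^(−0.293×2) = 0.2282
Δn = 0.3150 − 0.2282 = 0.0868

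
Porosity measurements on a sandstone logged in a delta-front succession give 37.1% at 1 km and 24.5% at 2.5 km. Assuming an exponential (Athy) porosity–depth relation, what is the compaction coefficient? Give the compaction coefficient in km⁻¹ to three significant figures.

0.277 km⁻¹

Athy: φ(Z) = φ₀ e^(−βZ) ⇒ φ₁/φ₂ = e^{β(Z₂−Z₁)} ⇒ β = ln(φ₁/φ₂)/(Z₂−Z₁)
β = ln(0.371/0.245) / (2.5 − 1) = ln(1.514) / 1.5 = 0.4149 / 1.5 = 0.2766 km⁻¹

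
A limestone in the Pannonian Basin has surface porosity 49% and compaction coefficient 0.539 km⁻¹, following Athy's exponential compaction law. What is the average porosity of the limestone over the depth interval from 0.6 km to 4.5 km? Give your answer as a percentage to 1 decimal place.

⟨n⟩ = (1/(z₂−z₁)) ∫ n₀ e^(−cz) dz = n₀·(e^(−c·z₁) − e^(−c·z₂)) / (c·(z₂−z₁))
e^(−0.539×0.6) = 0.7237; e^(−0.539×4.5) = 0.0884
⟨n⟩ = 0.49 × (0.7237 − 0.0884) / (0.539 × 3.9) = 0.49 × 0.3022 = 0.1481

14.8%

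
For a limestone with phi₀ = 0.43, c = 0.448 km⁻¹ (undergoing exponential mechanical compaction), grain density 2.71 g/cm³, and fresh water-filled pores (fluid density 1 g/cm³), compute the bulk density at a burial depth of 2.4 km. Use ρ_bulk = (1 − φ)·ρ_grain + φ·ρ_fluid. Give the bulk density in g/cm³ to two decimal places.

2.46 g/cm³

Porosity at depth: phi = 0.43·exp(−0.448×2.4) = 0.43×0.3412 = 0.1467
Bulk density: ρ_b = (1−phi)ρ_g + phi·ρ_f = 0.8533×2.71 + 0.1467×1
       = 2.312 + 0.147 = 2.459 g/cm³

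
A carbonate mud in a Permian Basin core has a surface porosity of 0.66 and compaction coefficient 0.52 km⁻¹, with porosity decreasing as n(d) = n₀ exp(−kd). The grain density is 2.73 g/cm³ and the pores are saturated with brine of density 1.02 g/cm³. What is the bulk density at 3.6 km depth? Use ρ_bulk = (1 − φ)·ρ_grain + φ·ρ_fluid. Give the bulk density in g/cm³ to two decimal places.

2.56 g/cm³

Porosity at depth: n = 0.66·exp(−0.52×3.6) = 0.66×0.1538 = 0.1015
Bulk density: ρ_b = (1−n)ρ_g + n·ρ_f = 0.8985×2.73 + 0.1015×1.02
       = 2.453 + 0.104 = 2.556 g/cm³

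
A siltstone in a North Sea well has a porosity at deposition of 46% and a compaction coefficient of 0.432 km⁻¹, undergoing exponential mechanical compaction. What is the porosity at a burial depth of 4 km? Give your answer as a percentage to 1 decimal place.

8.2%

φ = φ₀·exp(−β·Z) = 0.46 × exp(−0.432 × 4) = 0.46 × exp(−1.728)
  = 0.46 × 0.1776 = 0.0817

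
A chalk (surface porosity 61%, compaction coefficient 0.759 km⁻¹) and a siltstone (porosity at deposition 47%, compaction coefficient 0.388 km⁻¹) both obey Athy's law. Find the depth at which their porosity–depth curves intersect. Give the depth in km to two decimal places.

0.70 km

Set φ₀ₐ e^(−βₐz) = φ₀ᵦ e^(−βᵦz) ⇒ ln(φ₀ₐ/φ₀ᵦ) = (βₐ − βᵦ)·z
z = ln(0.61/0.47) / (0.759 − 0.388) = 0.2607 / 0.371 = 0.703 km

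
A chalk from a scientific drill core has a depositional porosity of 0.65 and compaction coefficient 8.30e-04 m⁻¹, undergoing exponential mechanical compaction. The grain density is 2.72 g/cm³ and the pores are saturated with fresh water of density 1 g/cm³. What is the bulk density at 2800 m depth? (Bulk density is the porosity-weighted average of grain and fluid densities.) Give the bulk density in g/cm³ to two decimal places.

2.61 g/cm³

Working in km (1 km = 1000 m; k in km⁻¹ = k in m⁻¹ × 1000):
Porosity at depth: φ = 0.65·exp(−0.83×2.8) = 0.65×0.0979 = 0.0636
Bulk density: ρ_b = (1−φ)ρ_g + φ·ρ_f = 0.9364×2.72 + 0.0636×1
       = 2.547 + 0.064 = 2.611 g/cm³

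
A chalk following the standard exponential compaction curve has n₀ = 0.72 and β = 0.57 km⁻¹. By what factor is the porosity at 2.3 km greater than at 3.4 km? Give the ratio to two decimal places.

1.87

n(d₁)/n(d₂) = e^(−β·d₁)/e^(−β·d₂) = e^{β(d₂−d₁)}
= exp(0.57 × 1.1) = exp(0.627) = 1.8720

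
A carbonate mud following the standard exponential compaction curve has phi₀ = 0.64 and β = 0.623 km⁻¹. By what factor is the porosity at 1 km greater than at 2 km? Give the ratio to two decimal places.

1.86

phi(Z₁)/phi(Z₂) = e^(−β·Z₁)/e^(−β·Z₂) = e^{β(Z₂−Z₁)}
= exp(0.623 × 1) = exp(0.623) = 1.8645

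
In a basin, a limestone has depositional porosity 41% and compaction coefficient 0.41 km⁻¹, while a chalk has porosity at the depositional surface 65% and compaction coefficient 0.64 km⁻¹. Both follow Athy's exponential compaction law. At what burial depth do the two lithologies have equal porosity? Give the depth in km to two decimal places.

2.00 km

Set φ₀ₐ e^(−cₐZ) = φ₀ᵦ e^(−cᵦZ) ⇒ ln(φ₀ₐ/φ₀ᵦ) = (cₐ − cᵦ)·Z
Z = ln(0.41/0.65) / (0.41 − 0.64) = -0.4608 / -0.23 = 2.004 km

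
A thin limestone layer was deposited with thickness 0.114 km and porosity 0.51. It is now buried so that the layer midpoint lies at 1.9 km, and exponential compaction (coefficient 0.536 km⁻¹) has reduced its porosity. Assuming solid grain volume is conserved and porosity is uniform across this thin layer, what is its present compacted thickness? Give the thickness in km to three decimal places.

Porosity at 1.9 km: φ = 0.51·exp(−0.536×1.9) = 0.1842
Solid-volume conservation: h(1−φ) = h₀(1−φ₀) ⇒ h = h₀·(1−φ₀)/(1−φ)
h = 0.114 × (1 − 0.51)/(1 − 0.1842) = 0.114 × 0.6006 = 0.0685 km

0.068 km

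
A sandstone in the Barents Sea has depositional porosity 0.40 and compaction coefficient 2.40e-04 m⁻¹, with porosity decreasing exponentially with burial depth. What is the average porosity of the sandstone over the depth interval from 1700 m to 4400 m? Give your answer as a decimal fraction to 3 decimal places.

Working in km (1 km = 1000 m; k in km⁻¹ = k in m⁻¹ × 1000):
⟨φ⟩ = (1/(z₂−z₁)) ∫ φ₀ e^(−kz) dz = φ₀·(e^(−k·z₁) − e^(−k·z₂)) / (k·(z₂−z₁))
e^(−0.24×1.7) = 0.6650; e^(−0.24×4.4) = 0.3478
⟨φ⟩ = 0.4 × (0.6650 − 0.3478) / (0.24 × 2.7) = 0.4 × 0.4894 = 0.1958

0.196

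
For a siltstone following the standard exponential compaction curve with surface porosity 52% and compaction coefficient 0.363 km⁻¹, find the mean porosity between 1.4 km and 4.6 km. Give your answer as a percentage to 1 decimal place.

18.5%

⟨phi⟩ = (1/(Z₂−Z₁)) ∫ phi₀ e^(−βZ) dZ = phi₀·(e^(−β·Z₁) − e^(−β·Z₂)) / (β·(Z₂−Z₁))
e^(−0.363×1.4) = 0.6016; e^(−0.363×4.6) = 0.1883
⟨phi⟩ = 0.52 × (0.6016 − 0.1883) / (0.363 × 3.2) = 0.52 × 0.3558 = 0.1850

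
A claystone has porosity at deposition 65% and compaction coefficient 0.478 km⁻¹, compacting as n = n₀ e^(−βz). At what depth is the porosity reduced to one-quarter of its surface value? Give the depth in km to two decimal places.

2.90 km

n/n₀ = 1/4 ⇒ exp(−β·z) = 1/4 ⇒ z = ln(4) / β
z = 1.3863 / 0.478 = 2.900 km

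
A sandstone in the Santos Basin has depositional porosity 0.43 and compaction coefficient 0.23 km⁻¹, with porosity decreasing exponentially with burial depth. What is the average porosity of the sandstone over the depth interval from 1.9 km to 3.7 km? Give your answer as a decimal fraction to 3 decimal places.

⟨phi⟩ = (1/(Z₂−Z₁)) ∫ phi₀ e^(−kZ) dZ = phi₀·(e^(−k·Z₁) − e^(−k·Z₂)) / (k·(Z₂−Z₁))
e^(−0.23×1.9) = 0.6460; e^(−0.23×3.7) = 0.4270
⟨phi⟩ = 0.43 × (0.6460 − 0.4270) / (0.23 × 1.8) = 0.43 × 0.5289 = 0.2274

0.227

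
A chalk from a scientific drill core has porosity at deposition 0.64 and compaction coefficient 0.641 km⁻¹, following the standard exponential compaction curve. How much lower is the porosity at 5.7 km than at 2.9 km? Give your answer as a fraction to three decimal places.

phi(2.9) = 0.64·e^(−0.641×2.9) = 0.0997
phi(5.7) = 0.64·e^(−0.641×5.7) = 0.0166
Δphi = 0.0997 − 0.0166 = 0.0832

0.083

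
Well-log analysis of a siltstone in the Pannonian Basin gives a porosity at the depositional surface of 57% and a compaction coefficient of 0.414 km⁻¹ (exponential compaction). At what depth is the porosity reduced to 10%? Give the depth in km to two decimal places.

4.20 km

Invert Athy's law: z = ln(n₀/n) / k
z = ln(0.57/0.1) / 0.414 = ln(5.7) / 0.414 = 1.7405 / 0.414 = 4.204 km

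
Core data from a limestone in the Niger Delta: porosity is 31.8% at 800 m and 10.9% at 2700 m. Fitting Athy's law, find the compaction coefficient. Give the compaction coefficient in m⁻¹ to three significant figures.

Working in km (1 km = 1000 m; β in km⁻¹ = β in m⁻¹ × 1000):
Athy: n(d) = n₀ e^(−βd) ⇒ n₁/n₂ = e^{β(d₂−d₁)} ⇒ β = ln(n₁/n₂)/(d₂−d₁)
β = ln(0.318/0.109) / (2.7 − 0.8) = ln(2.917) / 1.9 = 1.0707 / 1.9 = 0.5635 km⁻¹

0.000564 m⁻¹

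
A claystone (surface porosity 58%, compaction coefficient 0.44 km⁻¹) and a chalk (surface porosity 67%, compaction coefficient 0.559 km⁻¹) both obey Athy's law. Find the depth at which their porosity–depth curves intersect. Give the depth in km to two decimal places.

Set φ₀ₐ e^(−βₐd) = φ₀ᵦ e^(−βᵦd) ⇒ ln(φ₀ₐ/φ₀ᵦ) = (βₐ − βᵦ)·d
d = ln(0.58/0.67) / (0.44 − 0.559) = -0.1442 / -0.119 = 1.212 km

1.21 km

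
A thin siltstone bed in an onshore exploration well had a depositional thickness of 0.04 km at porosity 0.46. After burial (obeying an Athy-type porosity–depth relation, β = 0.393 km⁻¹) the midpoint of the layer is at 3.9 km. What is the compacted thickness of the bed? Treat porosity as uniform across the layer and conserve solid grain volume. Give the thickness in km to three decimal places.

Porosity at 3.9 km: phi = 0.46·exp(−0.393×3.9) = 0.0993
Solid-volume conservation: h(1−phi) = h₀(1−phi₀) ⇒ h = h₀·(1−phi₀)/(1−phi)
h = 0.04 × (1 − 0.46)/(1 − 0.0993) = 0.04 × 0.5996 = 0.0240 km

0.024 km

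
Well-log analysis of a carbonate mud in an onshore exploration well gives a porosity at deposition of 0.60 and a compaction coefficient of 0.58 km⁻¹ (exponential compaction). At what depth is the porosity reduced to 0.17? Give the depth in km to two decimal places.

2.17 km

Invert Athy's law: Z = ln(φ₀/φ) / c
Z = ln(0.6/0.17) / 0.58 = ln(3.529) / 0.58 = 1.2611 / 0.58 = 2.174 km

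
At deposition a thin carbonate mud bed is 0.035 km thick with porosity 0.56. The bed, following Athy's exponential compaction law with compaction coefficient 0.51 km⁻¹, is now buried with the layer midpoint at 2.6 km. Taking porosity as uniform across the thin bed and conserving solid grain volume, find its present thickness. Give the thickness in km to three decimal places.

Porosity at 2.6 km: phi = 0.56·exp(−0.51×2.6) = 0.1487
Solid-volume conservation: h(1−phi) = h₀(1−phi₀) ⇒ h = h₀·(1−phi₀)/(1−phi)
h = 0.035 × (1 − 0.56)/(1 − 0.1487) = 0.035 × 0.5169 = 0.0181 km

0.018 km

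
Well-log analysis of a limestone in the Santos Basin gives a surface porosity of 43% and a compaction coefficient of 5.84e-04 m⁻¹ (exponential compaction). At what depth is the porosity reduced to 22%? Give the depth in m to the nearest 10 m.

Working in km (1 km = 1000 m; c in km⁻¹ = c in m⁻¹ × 1000):
Invert Athy's law: Z = ln(phi₀/phi) / c
Z = ln(0.43/0.22) / 0.584 = ln(1.955) / 0.584 = 0.6702 / 0.584 = 1.148 km

1150 m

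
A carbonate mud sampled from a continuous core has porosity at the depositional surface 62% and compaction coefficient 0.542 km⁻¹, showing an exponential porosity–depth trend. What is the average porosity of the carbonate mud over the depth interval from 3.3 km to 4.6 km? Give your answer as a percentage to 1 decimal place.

7.4%

⟨n⟩ = (1/(z₂−z₁)) ∫ n₀ e^(−βz) dz = n₀·(e^(−β·z₁) − e^(−β·z₂)) / (β·(z₂−z₁))
e^(−0.542×3.3) = 0.1672; e^(−0.542×4.6) = 0.0826
⟨n⟩ = 0.62 × (0.1672 − 0.0826) / (0.542 × 1.3) = 0.62 × 0.1200 = 0.0744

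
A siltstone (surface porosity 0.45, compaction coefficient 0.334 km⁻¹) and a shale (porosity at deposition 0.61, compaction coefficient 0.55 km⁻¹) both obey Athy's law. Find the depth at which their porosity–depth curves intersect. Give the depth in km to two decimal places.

1.41 km

Set φ₀ₐ e^(−βₐz) = φ₀ᵦ e^(−βᵦz) ⇒ ln(φ₀ₐ/φ₀ᵦ) = (βₐ − βᵦ)·z
z = ln(0.45/0.61) / (0.334 − 0.55) = -0.3042 / -0.216 = 1.408 km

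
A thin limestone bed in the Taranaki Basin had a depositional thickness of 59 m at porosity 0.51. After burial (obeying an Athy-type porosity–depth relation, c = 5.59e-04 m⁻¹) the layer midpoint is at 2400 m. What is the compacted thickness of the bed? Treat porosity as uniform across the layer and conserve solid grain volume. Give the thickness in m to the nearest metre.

33 m

Working in km (1 km = 1000 m; c in km⁻¹ = c in m⁻¹ × 1000):
Porosity at 2.4 km: phi = 0.51·exp(−0.559×2.4) = 0.1333
Solid-volume conservation: h(1−phi) = h₀(1−phi₀) ⇒ h = h₀·(1−phi₀)/(1−phi)
h = 0.059 × (1 − 0.51)/(1 − 0.1333) = 0.059 × 0.5654 = 0.0334 km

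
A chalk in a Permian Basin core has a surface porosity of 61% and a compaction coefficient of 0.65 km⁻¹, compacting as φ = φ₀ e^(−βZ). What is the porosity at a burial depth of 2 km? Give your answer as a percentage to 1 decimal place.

φ = φ₀·exp(−β·Z) = 0.61 × exp(−0.65 × 2) = 0.61 × exp(−1.3)
  = 0.61 × 0.2725 = 0.1662

16.6%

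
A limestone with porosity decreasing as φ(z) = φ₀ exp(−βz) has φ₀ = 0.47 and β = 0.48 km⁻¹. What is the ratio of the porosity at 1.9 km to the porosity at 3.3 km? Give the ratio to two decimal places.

φ(z₁)/φ(z₂) = e^(−β·z₁)/e^(−β·z₂) = e^{β(z₂−z₁)}
= exp(0.48 × 1.4) = exp(0.672) = 1.9581

1.96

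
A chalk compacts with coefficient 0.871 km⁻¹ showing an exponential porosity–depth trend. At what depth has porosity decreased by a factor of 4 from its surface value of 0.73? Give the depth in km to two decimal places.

1.59 km

n/n₀ = 1/4 ⇒ exp(−c·z) = 1/4 ⇒ z = ln(4) / c
z = 1.3863 / 0.871 = 1.592 km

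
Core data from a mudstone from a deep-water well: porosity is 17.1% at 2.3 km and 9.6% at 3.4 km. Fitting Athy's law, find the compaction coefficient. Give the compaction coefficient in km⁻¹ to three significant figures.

Athy: φ(Z) = φ₀ e^(−cZ) ⇒ φ₁/φ₂ = e^{c(Z₂−Z₁)} ⇒ c = ln(φ₁/φ₂)/(Z₂−Z₁)
c = ln(0.171/0.096) / (3.4 − 2.3) = ln(1.781) / 1.1 = 0.5773 / 1.1 = 0.5248 km⁻¹

0.525 km⁻¹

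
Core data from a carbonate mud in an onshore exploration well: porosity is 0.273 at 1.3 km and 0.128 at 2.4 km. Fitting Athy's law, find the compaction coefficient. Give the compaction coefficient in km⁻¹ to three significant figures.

0.689 km⁻¹

Athy: phi(Z) = phi₀ e^(−βZ) ⇒ phi₁/phi₂ = e^{β(Z₂−Z₁)} ⇒ β = ln(phi₁/phi₂)/(Z₂−Z₁)
β = ln(0.273/0.128) / (2.4 − 1.3) = ln(2.133) / 1.1 = 0.7574 / 1.1 = 0.6886 km⁻¹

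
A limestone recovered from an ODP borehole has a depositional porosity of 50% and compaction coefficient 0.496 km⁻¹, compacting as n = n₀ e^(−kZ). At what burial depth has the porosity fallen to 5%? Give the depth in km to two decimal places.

4.64 km

Invert Athy's law: Z = ln(n₀/n) / k
Z = ln(0.5/0.05) / 0.496 = ln(10) / 0.496 = 2.3026 / 0.496 = 4.642 km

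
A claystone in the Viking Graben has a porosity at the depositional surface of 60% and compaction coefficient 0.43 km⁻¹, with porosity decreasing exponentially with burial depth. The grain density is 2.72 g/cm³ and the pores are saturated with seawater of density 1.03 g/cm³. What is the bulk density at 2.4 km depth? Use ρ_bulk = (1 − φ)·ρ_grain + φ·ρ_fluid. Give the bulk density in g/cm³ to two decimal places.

2.36 g/cm³

Porosity at depth: n = 0.6·exp(−0.43×2.4) = 0.6×0.3563 = 0.2138
Bulk density: ρ_b = (1−n)ρ_g + n·ρ_f = 0.7862×2.72 + 0.2138×1.03
       = 2.139 + 0.220 = 2.359 g/cm³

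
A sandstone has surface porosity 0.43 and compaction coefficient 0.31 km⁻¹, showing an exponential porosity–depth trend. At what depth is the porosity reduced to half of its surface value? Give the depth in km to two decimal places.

2.24 km

phi/phi₀ = 1/2 ⇒ exp(−k·z) = 1/2 ⇒ z = ln(2) / k
z = 0.6931 / 0.31 = 2.236 km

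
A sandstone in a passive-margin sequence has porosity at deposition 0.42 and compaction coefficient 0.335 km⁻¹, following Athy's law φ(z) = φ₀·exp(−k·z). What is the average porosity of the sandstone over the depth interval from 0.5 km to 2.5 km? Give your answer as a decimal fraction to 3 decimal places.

0.259

⟨φ⟩ = (1/(z₂−z₁)) ∫ φ₀ e^(−kz) dz = φ₀·(e^(−k·z₁) − e^(−k·z₂)) / (k·(z₂−z₁))
e^(−0.335×0.5) = 0.8458; e^(−0.335×2.5) = 0.4328
⟨φ⟩ = 0.42 × (0.8458 − 0.4328) / (0.335 × 2) = 0.42 × 0.6164 = 0.2589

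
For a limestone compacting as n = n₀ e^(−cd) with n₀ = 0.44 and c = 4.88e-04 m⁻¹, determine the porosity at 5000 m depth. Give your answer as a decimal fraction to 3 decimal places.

0.038

Working in km (1 km = 1000 m; c in km⁻¹ = c in m⁻¹ × 1000):
n = n₀·exp(−c·d) = 0.44 × exp(−0.488 × 5) = 0.44 × exp(−2.44)
  = 0.44 × 0.0872 = 0.0384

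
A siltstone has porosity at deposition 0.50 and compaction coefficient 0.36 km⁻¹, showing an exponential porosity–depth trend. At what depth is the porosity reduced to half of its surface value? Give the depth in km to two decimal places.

phi/phi₀ = 1/2 ⇒ exp(−β·z) = 1/2 ⇒ z = ln(2) / β
z = 0.6931 / 0.36 = 1.925 km

1.93 km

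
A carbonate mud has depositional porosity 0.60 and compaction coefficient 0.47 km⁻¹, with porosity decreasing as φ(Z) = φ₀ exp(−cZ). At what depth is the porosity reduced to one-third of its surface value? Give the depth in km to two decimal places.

φ/φ₀ = 1/3 ⇒ exp(−c·Z) = 1/3 ⇒ Z = ln(3) / c
Z = 1.0986 / 0.47 = 2.337 km

2.34 km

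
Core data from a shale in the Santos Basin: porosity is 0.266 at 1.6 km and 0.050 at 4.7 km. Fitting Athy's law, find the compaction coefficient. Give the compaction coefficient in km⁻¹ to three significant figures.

Athy: n(d) = n₀ e^(−kd) ⇒ n₁/n₂ = e^{k(d₂−d₁)} ⇒ k = ln(n₁/n₂)/(d₂−d₁)
k = ln(0.266/0.05) / (4.7 − 1.6) = ln(5.32) / 3.1 = 1.6715 / 3.1 = 0.5392 km⁻¹

0.539 km⁻¹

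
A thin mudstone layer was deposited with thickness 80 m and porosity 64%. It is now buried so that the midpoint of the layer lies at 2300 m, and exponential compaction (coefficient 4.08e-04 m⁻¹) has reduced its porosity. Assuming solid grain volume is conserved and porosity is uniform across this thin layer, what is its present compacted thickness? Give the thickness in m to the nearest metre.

Working in km (1 km = 1000 m; c in km⁻¹ = c in m⁻¹ × 1000):
Porosity at 2.3 km: phi = 0.64·exp(−0.408×2.3) = 0.2504
Solid-volume conservation: h(1−phi) = h₀(1−phi₀) ⇒ h = h₀·(1−phi₀)/(1−phi)
h = 0.08 × (1 − 0.64)/(1 − 0.2504) = 0.08 × 0.4803 = 0.0384 km

38 m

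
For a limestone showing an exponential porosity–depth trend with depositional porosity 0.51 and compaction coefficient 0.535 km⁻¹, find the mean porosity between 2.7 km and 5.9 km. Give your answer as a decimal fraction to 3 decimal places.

⟨n⟩ = (1/(z₂−z₁)) ∫ n₀ e^(−kz) dz = n₀·(e^(−k·z₁) − e^(−k·z₂)) / (k·(z₂−z₁))
e^(−0.535×2.7) = 0.2359; e^(−0.535×5.9) = 0.0426
⟨n⟩ = 0.51 × (0.2359 − 0.0426) / (0.535 × 3.2) = 0.51 × 0.1129 = 0.0576

0.058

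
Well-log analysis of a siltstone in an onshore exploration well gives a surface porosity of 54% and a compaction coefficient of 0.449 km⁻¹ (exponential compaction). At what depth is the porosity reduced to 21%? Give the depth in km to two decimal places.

2.10 km

Invert Athy's law: Z = ln(phi₀/phi) / β
Z = ln(0.54/0.21) / 0.449 = ln(2.571) / 0.449 = 0.9445 / 0.449 = 2.103 km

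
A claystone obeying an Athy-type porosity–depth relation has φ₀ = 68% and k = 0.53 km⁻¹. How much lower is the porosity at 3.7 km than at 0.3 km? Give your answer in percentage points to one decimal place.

φ(0.3) = 0.68·e^(−0.53×0.3) = 0.5800
φ(3.7) = 0.68·e^(−0.53×3.7) = 0.0957
Δφ = 0.5800 − 0.0957 = 0.4843

48.4 percentage points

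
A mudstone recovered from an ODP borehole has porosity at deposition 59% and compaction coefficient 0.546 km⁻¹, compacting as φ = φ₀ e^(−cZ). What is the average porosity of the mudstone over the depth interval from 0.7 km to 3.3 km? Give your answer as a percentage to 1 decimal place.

⟨φ⟩ = (1/(Z₂−Z₁)) ∫ φ₀ e^(−cZ) dZ = φ₀·(e^(−c·Z₁) − e^(−c·Z₂)) / (c·(Z₂−Z₁))
e^(−0.546×0.7) = 0.6824; e^(−0.546×3.3) = 0.1650
⟨φ⟩ = 0.59 × (0.6824 − 0.1650) / (0.546 × 2.6) = 0.59 × 0.3644 = 0.2150

21.5%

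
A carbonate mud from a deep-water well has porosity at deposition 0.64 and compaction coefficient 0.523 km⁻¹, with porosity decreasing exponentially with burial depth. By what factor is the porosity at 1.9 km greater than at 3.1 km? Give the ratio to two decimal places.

1.87

φ(d₁)/φ(d₂) = e^(−k·d₁)/e^(−k·d₂) = e^{k(d₂−d₁)}
= exp(0.523 × 1.2) = exp(0.6276) = 1.8731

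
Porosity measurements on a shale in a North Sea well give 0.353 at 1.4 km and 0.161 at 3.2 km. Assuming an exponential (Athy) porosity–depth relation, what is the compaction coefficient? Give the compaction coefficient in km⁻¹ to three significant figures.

0.436 km⁻¹

Athy: φ(Z) = φ₀ e^(−cZ) ⇒ φ₁/φ₂ = e^{c(Z₂−Z₁)} ⇒ c = ln(φ₁/φ₂)/(Z₂−Z₁)
c = ln(0.353/0.161) / (3.2 − 1.4) = ln(2.193) / 1.8 = 0.7851 / 1.8 = 0.4361 km⁻¹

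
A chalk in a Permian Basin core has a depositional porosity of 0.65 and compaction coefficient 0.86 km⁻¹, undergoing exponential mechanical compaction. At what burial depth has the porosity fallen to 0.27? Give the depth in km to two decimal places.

1.02 km

Invert Athy's law: d = ln(n₀/n) / c
d = ln(0.65/0.27) / 0.86 = ln(2.407) / 0.86 = 0.8786 / 0.86 = 1.022 km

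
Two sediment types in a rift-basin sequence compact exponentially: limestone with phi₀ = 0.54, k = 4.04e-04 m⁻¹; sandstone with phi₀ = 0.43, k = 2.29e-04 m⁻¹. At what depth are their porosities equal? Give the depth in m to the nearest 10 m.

1300 m

Working in km (1 km = 1000 m; k in km⁻¹ = k in m⁻¹ × 1000):
Set phi₀ₐ e^(−kₐz) = phi₀ᵦ e^(−kᵦz) ⇒ ln(phi₀ₐ/phi₀ᵦ) = (kₐ − kᵦ)·z
z = ln(0.54/0.43) / (0.404 − 0.229) = 0.2278 / 0.175 = 1.302 km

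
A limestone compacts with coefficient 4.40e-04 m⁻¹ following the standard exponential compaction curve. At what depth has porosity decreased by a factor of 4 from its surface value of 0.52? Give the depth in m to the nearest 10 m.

Working in km (1 km = 1000 m; β in km⁻¹ = β in m⁻¹ × 1000):
phi/phi₀ = 1/4 ⇒ exp(−β·d) = 1/4 ⇒ d = ln(4) / β
d = 1.3863 / 0.44 = 3.151 km

3150 m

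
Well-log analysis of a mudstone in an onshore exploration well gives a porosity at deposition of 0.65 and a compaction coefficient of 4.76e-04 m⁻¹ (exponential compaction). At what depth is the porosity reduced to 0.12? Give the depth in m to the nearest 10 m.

Working in km (1 km = 1000 m; c in km⁻¹ = c in m⁻¹ × 1000):
Invert Athy's law: z = ln(n₀/n) / c
z = ln(0.65/0.12) / 0.476 = ln(5.417) / 0.476 = 1.6895 / 0.476 = 3.549 km

3550 m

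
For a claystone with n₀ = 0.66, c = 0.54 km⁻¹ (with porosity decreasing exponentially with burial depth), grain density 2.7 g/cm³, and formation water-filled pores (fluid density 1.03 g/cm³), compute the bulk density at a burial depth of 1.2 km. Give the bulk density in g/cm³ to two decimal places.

Porosity at depth: n = 0.66·exp(−0.54×1.2) = 0.66×0.5231 = 0.3452
Bulk density: ρ_b = (1−n)ρ_g + n·ρ_f = 0.6548×2.7 + 0.3452×1.03
       = 1.768 + 0.356 = 2.123 g/cm³

2.12 g/cm³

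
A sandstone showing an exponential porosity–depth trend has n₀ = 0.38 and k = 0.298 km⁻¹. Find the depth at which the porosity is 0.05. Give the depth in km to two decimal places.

6.81 km

Invert Athy's law: d = ln(n₀/n) / k
d = ln(0.38/0.05) / 0.298 = ln(7.6) / 0.298 = 2.0281 / 0.298 = 6.806 km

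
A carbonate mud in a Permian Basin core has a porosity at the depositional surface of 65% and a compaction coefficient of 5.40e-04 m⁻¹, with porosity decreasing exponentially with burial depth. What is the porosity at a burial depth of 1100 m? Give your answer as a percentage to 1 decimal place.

Working in km (1 km = 1000 m; β in km⁻¹ = β in m⁻¹ × 1000):
n = n₀·exp(−β·z) = 0.65 × exp(−0.54 × 1.1) = 0.65 × exp(−0.594)
  = 0.65 × 0.5521 = 0.3589

35.9%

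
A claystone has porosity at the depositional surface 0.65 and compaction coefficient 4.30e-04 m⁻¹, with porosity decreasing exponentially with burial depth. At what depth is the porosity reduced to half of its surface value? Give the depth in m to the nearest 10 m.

1610 m

Working in km (1 km = 1000 m; k in km⁻¹ = k in m⁻¹ × 1000):
phi/phi₀ = 1/2 ⇒ exp(−k·d) = 1/2 ⇒ d = ln(2) / k
d = 0.6931 / 0.43 = 1.612 km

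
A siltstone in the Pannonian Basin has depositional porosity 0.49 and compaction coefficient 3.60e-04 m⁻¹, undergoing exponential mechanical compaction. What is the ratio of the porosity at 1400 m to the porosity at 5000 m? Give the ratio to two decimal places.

3.65

Working in km (1 km = 1000 m; k in km⁻¹ = k in m⁻¹ × 1000):
n(Z₁)/n(Z₂) = e^(−k·Z₁)/e^(−k·Z₂) = e^{k(Z₂−Z₁)}
= exp(0.36 × 3.6) = exp(1.296) = 3.6546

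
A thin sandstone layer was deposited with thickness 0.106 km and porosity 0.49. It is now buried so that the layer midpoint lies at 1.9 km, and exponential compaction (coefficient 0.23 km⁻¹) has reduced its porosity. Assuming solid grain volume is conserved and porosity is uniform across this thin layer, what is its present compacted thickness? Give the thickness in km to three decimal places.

Porosity at 1.9 km: φ = 0.49·exp(−0.23×1.9) = 0.3165
Solid-volume conservation: h(1−φ) = h₀(1−φ₀) ⇒ h = h₀·(1−φ₀)/(1−φ)
h = 0.106 × (1 − 0.49)/(1 − 0.3165) = 0.106 × 0.7462 = 0.0791 km

0.079 km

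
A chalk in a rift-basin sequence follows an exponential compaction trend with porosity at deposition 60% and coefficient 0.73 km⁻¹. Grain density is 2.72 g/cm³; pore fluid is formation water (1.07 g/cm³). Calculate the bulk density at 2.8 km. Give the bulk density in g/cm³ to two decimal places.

Porosity at depth: n = 0.6·exp(−0.73×2.8) = 0.6×0.1295 = 0.0777
Bulk density: ρ_b = (1−n)ρ_g + n·ρ_f = 0.9223×2.72 + 0.0777×1.07
       = 2.509 + 0.083 = 2.592 g/cm³

2.59 g/cm³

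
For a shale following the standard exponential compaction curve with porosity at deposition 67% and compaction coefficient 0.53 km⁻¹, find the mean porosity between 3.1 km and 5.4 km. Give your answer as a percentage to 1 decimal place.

7.5%

⟨n⟩ = (1/(d₂−d₁)) ∫ n₀ e^(−βd) dd = n₀·(e^(−β·d₁) − e^(−β·d₂)) / (β·(d₂−d₁))
e^(−0.53×3.1) = 0.1934; e^(−0.53×5.4) = 0.0572
⟨n⟩ = 0.67 × (0.1934 − 0.0572) / (0.53 × 2.3) = 0.67 × 0.1118 = 0.0749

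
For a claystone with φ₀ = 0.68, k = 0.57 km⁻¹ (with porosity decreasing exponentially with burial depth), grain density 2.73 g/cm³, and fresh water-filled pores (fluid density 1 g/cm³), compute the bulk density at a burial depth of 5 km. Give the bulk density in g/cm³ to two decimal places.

Porosity at depth: φ = 0.68·exp(−0.57×5) = 0.68×0.0578 = 0.0393
Bulk density: ρ_b = (1−φ)ρ_g + φ·ρ_f = 0.9607×2.73 + 0.0393×1
       = 2.623 + 0.039 = 2.662 g/cm³

2.66 g/cm³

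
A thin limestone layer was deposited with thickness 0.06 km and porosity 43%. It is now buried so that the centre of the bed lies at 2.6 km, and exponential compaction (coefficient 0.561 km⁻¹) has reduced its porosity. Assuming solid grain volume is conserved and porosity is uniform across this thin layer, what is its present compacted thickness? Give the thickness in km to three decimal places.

0.038 km

Porosity at 2.6 km: phi = 0.43·exp(−0.561×2.6) = 0.1000
Solid-volume conservation: h(1−phi) = h₀(1−phi₀) ⇒ h = h₀·(1−phi₀)/(1−phi)
h = 0.06 × (1 − 0.43)/(1 − 0.1000) = 0.06 × 0.6333 = 0.0380 km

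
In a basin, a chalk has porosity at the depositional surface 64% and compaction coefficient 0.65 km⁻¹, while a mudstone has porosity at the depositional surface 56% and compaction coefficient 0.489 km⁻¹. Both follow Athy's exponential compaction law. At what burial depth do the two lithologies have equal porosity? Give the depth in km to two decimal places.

Set phi₀ₐ e^(−cₐZ) = phi₀ᵦ e^(−cᵦZ) ⇒ ln(phi₀ₐ/phi₀ᵦ) = (cₐ − cᵦ)·Z
Z = ln(0.64/0.56) / (0.65 − 0.489) = 0.1335 / 0.161 = 0.829 km

0.83 km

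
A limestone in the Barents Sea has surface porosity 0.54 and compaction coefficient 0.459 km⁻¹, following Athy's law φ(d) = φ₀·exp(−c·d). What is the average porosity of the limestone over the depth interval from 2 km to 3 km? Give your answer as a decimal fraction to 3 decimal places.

0.173

⟨φ⟩ = (1/(d₂−d₁)) ∫ φ₀ e^(−cd) dd = φ₀·(e^(−c·d₁) − e^(−c·d₂)) / (c·(d₂−d₁))
e^(−0.459×2) = 0.3993; e^(−0.459×3) = 0.2523
⟨φ⟩ = 0.54 × (0.3993 − 0.2523) / (0.459 × 1) = 0.54 × 0.3202 = 0.1729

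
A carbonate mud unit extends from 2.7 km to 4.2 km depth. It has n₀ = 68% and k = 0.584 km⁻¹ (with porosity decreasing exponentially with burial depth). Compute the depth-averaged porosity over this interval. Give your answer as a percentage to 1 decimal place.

⟨n⟩ = (1/(Z₂−Z₁)) ∫ n₀ e^(−kZ) dZ = n₀·(e^(−k·Z₁) − e^(−k·Z₂)) / (k·(Z₂−Z₁))
e^(−0.584×2.7) = 0.2066; e^(−0.584×4.2) = 0.0861
⟨n⟩ = 0.68 × (0.2066 − 0.0861) / (0.584 × 1.5) = 0.68 × 0.1377 = 0.0936

9.4%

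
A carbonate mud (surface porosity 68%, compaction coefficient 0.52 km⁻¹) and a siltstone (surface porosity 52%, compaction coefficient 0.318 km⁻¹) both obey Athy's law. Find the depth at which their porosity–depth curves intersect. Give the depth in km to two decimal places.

1.33 km

Set phi₀ₐ e^(−cₐd) = phi₀ᵦ e^(−cᵦd) ⇒ ln(phi₀ₐ/phi₀ᵦ) = (cₐ − cᵦ)·d
d = ln(0.68/0.52) / (0.52 − 0.318) = 0.2683 / 0.202 = 1.328 km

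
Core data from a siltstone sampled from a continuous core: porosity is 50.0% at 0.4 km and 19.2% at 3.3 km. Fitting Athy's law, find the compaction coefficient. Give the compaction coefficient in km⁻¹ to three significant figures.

Athy: phi(d) = phi₀ e^(−kd) ⇒ phi₁/phi₂ = e^{k(d₂−d₁)} ⇒ k = ln(phi₁/phi₂)/(d₂−d₁)
k = ln(0.5/0.192) / (3.3 − 0.4) = ln(2.604) / 2.9 = 0.9571 / 2.9 = 0.33 km⁻¹

0.330 km⁻¹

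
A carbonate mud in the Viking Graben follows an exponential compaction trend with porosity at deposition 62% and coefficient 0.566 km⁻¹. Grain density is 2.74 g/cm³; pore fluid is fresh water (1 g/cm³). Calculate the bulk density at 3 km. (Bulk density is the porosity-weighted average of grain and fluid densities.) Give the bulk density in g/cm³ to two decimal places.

Porosity at depth: n = 0.62·exp(−0.566×3) = 0.62×0.1830 = 0.1135
Bulk density: ρ_b = (1−n)ρ_g + n·ρ_f = 0.8865×2.74 + 0.1135×1
       = 2.429 + 0.113 = 2.543 g/cm³

2.54 g/cm³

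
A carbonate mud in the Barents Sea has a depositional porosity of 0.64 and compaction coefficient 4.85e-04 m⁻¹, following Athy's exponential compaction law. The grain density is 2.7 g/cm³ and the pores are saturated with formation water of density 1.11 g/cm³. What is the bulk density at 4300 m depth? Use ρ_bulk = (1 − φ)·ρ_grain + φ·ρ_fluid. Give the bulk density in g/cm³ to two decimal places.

2.57 g/cm³

Working in km (1 km = 1000 m; k in km⁻¹ = k in m⁻¹ × 1000):
Porosity at depth: φ = 0.64·exp(−0.485×4.3) = 0.64×0.1242 = 0.0795
Bulk density: ρ_b = (1−φ)ρ_g + φ·ρ_f = 0.9205×2.7 + 0.0795×1.11
       = 2.485 + 0.088 = 2.574 g/cm³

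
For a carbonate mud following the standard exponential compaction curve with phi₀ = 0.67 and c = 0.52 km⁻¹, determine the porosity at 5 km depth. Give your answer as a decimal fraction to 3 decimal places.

phi = phi₀·exp(−c·d) = 0.67 × exp(−0.52 × 5) = 0.67 × exp(−2.6)
  = 0.67 × 0.0743 = 0.0498

0.050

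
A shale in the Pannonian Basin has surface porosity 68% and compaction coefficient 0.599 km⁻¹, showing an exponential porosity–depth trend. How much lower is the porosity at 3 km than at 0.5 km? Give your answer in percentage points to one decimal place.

39.1 percentage points

n(0.5) = 0.68·e^(−0.599×0.5) = 0.5040
n(3) = 0.68·e^(−0.599×3) = 0.1127
Δn = 0.5040 − 0.1127 = 0.3913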